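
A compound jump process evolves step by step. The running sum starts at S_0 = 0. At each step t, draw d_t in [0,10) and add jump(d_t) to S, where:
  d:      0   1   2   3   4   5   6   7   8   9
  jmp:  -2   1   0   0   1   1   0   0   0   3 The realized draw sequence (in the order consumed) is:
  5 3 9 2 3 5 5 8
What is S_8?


6

t=0: S=0, d=5, jump=1, S_1=1
t=1: S=1, d=3, jump=0, S_2=1
t=2: S=1, d=9, jump=3, S_3=4
t=3: S=4, d=2, jump=0, S_4=4
t=4: S=4, d=3, jump=0, S_5=4
t=5: S=4, d=5, jump=1, S_6=5
t=6: S=5, d=5, jump=1, S_7=6
t=7: S=6, d=8, jump=0, S_8=6


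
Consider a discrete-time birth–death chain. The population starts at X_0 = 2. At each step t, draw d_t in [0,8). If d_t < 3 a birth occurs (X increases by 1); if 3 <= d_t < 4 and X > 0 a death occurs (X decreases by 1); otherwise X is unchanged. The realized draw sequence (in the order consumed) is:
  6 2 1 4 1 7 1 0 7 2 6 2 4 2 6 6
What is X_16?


t=0: X=2, d=6 → hold, X_1=2
t=1: X=2, d=2 → birth, X_2=3
t=2: X=3, d=1 → birth, X_3=4
t=3: X=4, d=4 → hold, X_4=4
t=4: X=4, d=1 → birth, X_5=5
t=5: X=5, d=7 → hold, X_6=5
t=6: X=5, d=1 → birth, X_7=6
t=7: X=6, d=0 → birth, X_8=7
t=8: X=7, d=7 → hold, X_9=7
t=9: X=7, d=2 → birth, X_10=8
t=10: X=8, d=6 → hold, X_11=8
t=11: X=8, d=2 → birth, X_12=9
t=12: X=9, d=4 → hold, X_13=9
t=13: X=9, d=2 → birth, X_14=10
t=14: X=10, d=6 → hold, X_15=10
t=15: X=10, d=6 → hold, X_16=10

10


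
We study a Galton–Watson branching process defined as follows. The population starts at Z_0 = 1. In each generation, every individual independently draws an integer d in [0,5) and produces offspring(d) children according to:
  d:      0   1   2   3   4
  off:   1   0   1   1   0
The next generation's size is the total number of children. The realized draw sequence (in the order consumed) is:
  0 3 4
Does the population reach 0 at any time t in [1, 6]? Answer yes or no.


yes

gen 0: Z_0=1, draws=[0], offspring=[1], Z_1=1
gen 1: Z_1=1, draws=[3], offspring=[1], Z_2=1
gen 2: Z_2=1, draws=[4], offspring=[0], Z_3=0
gen 3: Z_3=0, draws=[], offspring=[], Z_4=0
gen 4: Z_4=0, draws=[], offspring=[], Z_5=0
gen 5: Z_5=0, draws=[], offspring=[], Z_6=0


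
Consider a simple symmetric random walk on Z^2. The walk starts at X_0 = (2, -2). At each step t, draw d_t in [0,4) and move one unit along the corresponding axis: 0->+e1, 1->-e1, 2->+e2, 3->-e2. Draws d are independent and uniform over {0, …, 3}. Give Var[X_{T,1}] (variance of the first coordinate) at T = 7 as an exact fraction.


Outcome values over d=0..3: [1, -1, 0, 0]
Σy = 0, Σy² = 2, M = 4
μ = 0/4 = 0,  σ² = 2/4 − (0)² = 1/2
Independent increments: Var[X_7] = 7·σ² = 7·(1/2) = 7/2

7/2


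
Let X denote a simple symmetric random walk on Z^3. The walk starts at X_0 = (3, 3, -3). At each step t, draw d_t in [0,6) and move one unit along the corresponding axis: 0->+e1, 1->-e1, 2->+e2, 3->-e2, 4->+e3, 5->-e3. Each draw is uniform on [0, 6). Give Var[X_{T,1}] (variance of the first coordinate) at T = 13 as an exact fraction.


13/3

Outcome values over d=0..5: [1, -1, 0, 0, 0, 0]
Σy = 0, Σy² = 2, M = 6
μ = 0/6 = 0,  σ² = 2/6 − (0)² = 1/3
Independent increments: Var[X_13] = 13·σ² = 13·(1/3) = 13/3


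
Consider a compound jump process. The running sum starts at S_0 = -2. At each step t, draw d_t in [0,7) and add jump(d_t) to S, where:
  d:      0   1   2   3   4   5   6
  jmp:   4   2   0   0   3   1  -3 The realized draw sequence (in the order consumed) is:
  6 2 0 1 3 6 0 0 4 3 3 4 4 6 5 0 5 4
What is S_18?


21

t=0: S=-2, d=6, jump=-3, S_1=-5
t=1: S=-5, d=2, jump=0, S_2=-5
t=2: S=-5, d=0, jump=4, S_3=-1
t=3: S=-1, d=1, jump=2, S_4=1
t=4: S=1, d=3, jump=0, S_5=1
t=5: S=1, d=6, jump=-3, S_6=-2
t=6: S=-2, d=0, jump=4, S_7=2
t=7: S=2, d=0, jump=4, S_8=6
t=8: S=6, d=4, jump=3, S_9=9
t=9: S=9, d=3, jump=0, S_10=9
t=10: S=9, d=3, jump=0, S_11=9
t=11: S=9, d=4, jump=3, S_12=12
t=12: S=12, d=4, jump=3, S_13=15
t=13: S=15, d=6, jump=-3, S_14=12
t=14: S=12, d=5, jump=1, S_15=13
t=15: S=13, d=0, jump=4, S_16=17
t=16: S=17, d=5, jump=1, S_17=18
t=17: S=18, d=4, jump=3, S_18=21


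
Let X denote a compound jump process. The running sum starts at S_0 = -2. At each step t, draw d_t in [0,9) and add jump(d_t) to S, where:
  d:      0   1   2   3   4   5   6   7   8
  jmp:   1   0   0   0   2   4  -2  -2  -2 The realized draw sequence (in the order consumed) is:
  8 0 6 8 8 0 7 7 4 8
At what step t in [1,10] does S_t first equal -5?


3

t=0: S=-2, d=8, jump=-2, S_1=-4
t=1: S=-4, d=0, jump=1, S_2=-3
t=2: S=-3, d=6, jump=-2, S_3=-5
t=3: S=-5, d=8, jump=-2, S_4=-7
t=4: S=-7, d=8, jump=-2, S_5=-9
t=5: S=-9, d=0, jump=1, S_6=-8
t=6: S=-8, d=7, jump=-2, S_7=-10
t=7: S=-10, d=7, jump=-2, S_8=-12
t=8: S=-12, d=4, jump=2, S_9=-10
t=9: S=-10, d=8, jump=-2, S_10=-12


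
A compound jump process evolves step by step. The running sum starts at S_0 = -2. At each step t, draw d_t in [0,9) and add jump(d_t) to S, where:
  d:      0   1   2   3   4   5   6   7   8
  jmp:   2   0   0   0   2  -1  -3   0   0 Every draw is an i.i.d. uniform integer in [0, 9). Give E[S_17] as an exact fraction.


Outcome values over d=0..8: [2, 0, 0, 0, 2, -1, -3, 0, 0]
Σy = 0, Σy² = 18, M = 9
μ = 0/9 = 0,  σ² = 18/9 − (0)² = 2
E[S_17] = -2 + 17·(0) = -2

-2


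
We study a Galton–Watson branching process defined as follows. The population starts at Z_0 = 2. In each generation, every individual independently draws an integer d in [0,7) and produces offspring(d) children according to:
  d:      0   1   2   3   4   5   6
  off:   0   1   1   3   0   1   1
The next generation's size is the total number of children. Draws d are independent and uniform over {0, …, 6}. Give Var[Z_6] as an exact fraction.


Outcome values over d=0..6: [0, 1, 1, 3, 0, 1, 1]
Σy = 7, Σy² = 13, M = 7
μ = 7/7 = 1,  σ² = 13/7 − (1)² = 6/7
V_0 = 0, E_0 = 2
V_1 = 6/7·E_0 + (1)²·V_0 = 12/7;  E_1 = 2
V_2 = 6/7·E_1 + (1)²·V_1 = 24/7;  E_2 = 2
V_3 = 6/7·E_2 + (1)²·V_2 = 36/7;  E_3 = 2
V_4 = 6/7·E_3 + (1)²·V_3 = 48/7;  E_4 = 2
V_5 = 6/7·E_4 + (1)²·V_4 = 60/7;  E_5 = 2
V_6 = 6/7·E_5 + (1)²·V_5 = 72/7;  E_6 = 2

72/7


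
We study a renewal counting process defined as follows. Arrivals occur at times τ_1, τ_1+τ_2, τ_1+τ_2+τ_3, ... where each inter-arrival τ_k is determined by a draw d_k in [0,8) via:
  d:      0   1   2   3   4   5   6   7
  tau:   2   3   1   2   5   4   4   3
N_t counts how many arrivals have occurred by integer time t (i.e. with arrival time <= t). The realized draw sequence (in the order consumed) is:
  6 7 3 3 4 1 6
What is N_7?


draw d_1=6: τ_1=4, arrival time A_1=4
draw d_2=7: τ_2=3, arrival time A_2=7
draw d_3=3: τ_3=2, arrival time A_3=9
draw d_4=3: τ_4=2, arrival time A_4=11
draw d_5=4: τ_5=5, arrival time A_5=16
draw d_6=1: τ_6=3, arrival time A_6=19
draw d_7=6: τ_7=4, arrival time A_7=23
N_t over t=0..7: 0:0 1:0 2:0 3:0 4:1 5:1 6:1 7:2

2


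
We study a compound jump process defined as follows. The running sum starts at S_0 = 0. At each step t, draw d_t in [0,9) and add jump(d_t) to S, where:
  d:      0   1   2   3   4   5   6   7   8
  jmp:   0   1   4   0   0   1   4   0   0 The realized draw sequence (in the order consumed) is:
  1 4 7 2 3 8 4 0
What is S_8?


5

t=0: S=0, d=1, jump=1, S_1=1
t=1: S=1, d=4, jump=0, S_2=1
t=2: S=1, d=7, jump=0, S_3=1
t=3: S=1, d=2, jump=4, S_4=5
t=4: S=5, d=3, jump=0, S_5=5
t=5: S=5, d=8, jump=0, S_6=5
t=6: S=5, d=4, jump=0, S_7=5
t=7: S=5, d=0, jump=0, S_8=5


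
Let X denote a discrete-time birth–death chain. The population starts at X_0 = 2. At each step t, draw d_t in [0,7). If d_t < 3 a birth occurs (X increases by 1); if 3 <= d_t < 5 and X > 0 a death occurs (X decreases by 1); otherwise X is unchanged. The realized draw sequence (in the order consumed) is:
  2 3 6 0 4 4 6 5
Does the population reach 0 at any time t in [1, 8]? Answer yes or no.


t=0: X=2, d=2 → birth, X_1=3
t=1: X=3, d=3 → death, X_2=2
t=2: X=2, d=6 → hold, X_3=2
t=3: X=2, d=0 → birth, X_4=3
t=4: X=3, d=4 → death, X_5=2
t=5: X=2, d=4 → death, X_6=1
t=6: X=1, d=6 → hold, X_7=1
t=7: X=1, d=5 → hold, X_8=1

no


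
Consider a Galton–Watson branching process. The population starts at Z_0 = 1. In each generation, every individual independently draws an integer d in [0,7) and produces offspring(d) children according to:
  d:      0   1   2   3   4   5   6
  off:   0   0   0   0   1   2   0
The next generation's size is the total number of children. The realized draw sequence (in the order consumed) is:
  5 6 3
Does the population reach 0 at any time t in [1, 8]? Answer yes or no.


yes

gen 0: Z_0=1, draws=[5], offspring=[2], Z_1=2
gen 1: Z_1=2, draws=[6, 3], offspring=[0, 0], Z_2=0
gen 2: Z_2=0, draws=[], offspring=[], Z_3=0
gen 3: Z_3=0, draws=[], offspring=[], Z_4=0
gen 4: Z_4=0, draws=[], offspring=[], Z_5=0
gen 5: Z_5=0, draws=[], offspring=[], Z_6=0
gen 6: Z_6=0, draws=[], offspring=[], Z_7=0
gen 7: Z_7=0, draws=[], offspring=[], Z_8=0


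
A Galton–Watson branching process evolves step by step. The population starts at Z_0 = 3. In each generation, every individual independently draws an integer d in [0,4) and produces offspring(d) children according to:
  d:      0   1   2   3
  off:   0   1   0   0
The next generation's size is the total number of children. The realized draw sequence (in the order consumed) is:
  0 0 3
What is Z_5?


gen 0: Z_0=3, draws=[0, 0, 3], offspring=[0, 0, 0], Z_1=0
gen 1: Z_1=0, draws=[], offspring=[], Z_2=0
gen 2: Z_2=0, draws=[], offspring=[], Z_3=0
gen 3: Z_3=0, draws=[], offspring=[], Z_4=0
gen 4: Z_4=0, draws=[], offspring=[], Z_5=0

0


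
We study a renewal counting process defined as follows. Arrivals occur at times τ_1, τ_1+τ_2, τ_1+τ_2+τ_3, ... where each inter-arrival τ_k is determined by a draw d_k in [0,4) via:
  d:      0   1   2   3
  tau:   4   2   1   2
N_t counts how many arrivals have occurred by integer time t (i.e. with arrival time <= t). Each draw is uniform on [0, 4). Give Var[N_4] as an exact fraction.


29719/65536

Inter-arrival values over d=0..3: [4, 2, 1, 2]
Each d has probability 1/4, so the pmf of τ is: f(1) = 1/4, f(2) = 1/2, f(4) = 1/4
Let p_n(j) = P(N_n = j), with p_0 = [1]. Condition on τ_1: p_n(0) = P(τ > n), and for j >= 1, p_n(j) = Σ_{k<=n} f(k)·p_{n−k}(j−1)
p_1 = [3/4, 1/4]  (j = 0..1)
p_2 = [1/4, 11/16, 1/16]  (j = 0..2)
p_3 = [1/4, 7/16, 19/64, 1/64]  (j = 0..3)
p_4 = [0, 7/16, 29/64, 27/256, 1/256]  (j = 0..4)
E[N_4] = Σ j·p_4(j) = 429/256;  E[N_4²] = Σ j²·p_4(j) = 835/256
Var[N_4] = 835/256 − (429/256)² = 29719/65536


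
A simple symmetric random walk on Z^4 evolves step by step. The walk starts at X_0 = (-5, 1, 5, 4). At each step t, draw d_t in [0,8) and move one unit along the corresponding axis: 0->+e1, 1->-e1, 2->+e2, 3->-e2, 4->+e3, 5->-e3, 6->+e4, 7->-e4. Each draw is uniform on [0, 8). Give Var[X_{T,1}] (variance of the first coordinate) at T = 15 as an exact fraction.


Outcome values over d=0..7: [1, -1, 0, 0, 0, 0, 0, 0]
Σy = 0, Σy² = 2, M = 8
μ = 0/8 = 0,  σ² = 2/8 − (0)² = 1/4
Independent increments: Var[X_15] = 15·σ² = 15·(1/4) = 15/4

15/4


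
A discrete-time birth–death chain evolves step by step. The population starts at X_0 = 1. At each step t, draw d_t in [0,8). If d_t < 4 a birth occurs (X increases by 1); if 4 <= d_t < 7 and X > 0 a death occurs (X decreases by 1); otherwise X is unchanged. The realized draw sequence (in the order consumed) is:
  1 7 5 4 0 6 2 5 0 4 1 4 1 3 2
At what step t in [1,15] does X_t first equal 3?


15

t=0: X=1, d=1 → birth, X_1=2
t=1: X=2, d=7 → hold, X_2=2
t=2: X=2, d=5 → death, X_3=1
t=3: X=1, d=4 → death, X_4=0
t=4: X=0, d=0 → birth, X_5=1
t=5: X=1, d=6 → death, X_6=0
t=6: X=0, d=2 → birth, X_7=1
t=7: X=1, d=5 → death, X_8=0
t=8: X=0, d=0 → birth, X_9=1
t=9: X=1, d=4 → death, X_10=0
t=10: X=0, d=1 → birth, X_11=1
t=11: X=1, d=4 → death, X_12=0
t=12: X=0, d=1 → birth, X_13=1
t=13: X=1, d=3 → birth, X_14=2
t=14: X=2, d=2 → birth, X_15=3


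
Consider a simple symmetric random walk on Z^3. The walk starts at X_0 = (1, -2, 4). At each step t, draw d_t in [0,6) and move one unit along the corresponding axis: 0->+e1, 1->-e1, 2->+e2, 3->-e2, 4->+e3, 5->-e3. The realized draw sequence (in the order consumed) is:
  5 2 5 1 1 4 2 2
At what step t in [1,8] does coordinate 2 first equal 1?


8

t=0: X=(1, -2, 4), d=5 → -e3, X_1=(1, -2, 3)
t=1: X=(1, -2, 3), d=2 → +e2, X_2=(1, -1, 3)
t=2: X=(1, -1, 3), d=5 → -e3, X_3=(1, -1, 2)
t=3: X=(1, -1, 2), d=1 → -e1, X_4=(0, -1, 2)
t=4: X=(0, -1, 2), d=1 → -e1, X_5=(-1, -1, 2)
t=5: X=(-1, -1, 2), d=4 → +e3, X_6=(-1, -1, 3)
t=6: X=(-1, -1, 3), d=2 → +e2, X_7=(-1, 0, 3)
t=7: X=(-1, 0, 3), d=2 → +e2, X_8=(-1, 1, 3)


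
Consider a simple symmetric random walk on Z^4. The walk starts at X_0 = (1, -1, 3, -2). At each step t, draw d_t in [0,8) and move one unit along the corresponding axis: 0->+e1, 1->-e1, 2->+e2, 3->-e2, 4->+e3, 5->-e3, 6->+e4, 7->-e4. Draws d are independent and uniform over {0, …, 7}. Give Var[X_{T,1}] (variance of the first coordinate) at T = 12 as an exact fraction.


3

Outcome values over d=0..7: [1, -1, 0, 0, 0, 0, 0, 0]
Σy = 0, Σy² = 2, M = 8
μ = 0/8 = 0,  σ² = 2/8 − (0)² = 1/4
Independent increments: Var[X_12] = 12·σ² = 12·(1/4) = 3


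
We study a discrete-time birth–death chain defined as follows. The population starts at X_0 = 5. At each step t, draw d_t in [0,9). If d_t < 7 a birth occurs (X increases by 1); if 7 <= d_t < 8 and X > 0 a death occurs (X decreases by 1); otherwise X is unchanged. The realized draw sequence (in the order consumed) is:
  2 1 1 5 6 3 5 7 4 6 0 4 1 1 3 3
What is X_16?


t=0: X=5, d=2 → birth, X_1=6
t=1: X=6, d=1 → birth, X_2=7
t=2: X=7, d=1 → birth, X_3=8
t=3: X=8, d=5 → birth, X_4=9
t=4: X=9, d=6 → birth, X_5=10
t=5: X=10, d=3 → birth, X_6=11
t=6: X=11, d=5 → birth, X_7=12
t=7: X=12, d=7 → death, X_8=11
t=8: X=11, d=4 → birth, X_9=12
t=9: X=12, d=6 → birth, X_10=13
t=10: X=13, d=0 → birth, X_11=14
t=11: X=14, d=4 → birth, X_12=15
t=12: X=15, d=1 → birth, X_13=16
t=13: X=16, d=1 → birth, X_14=17
t=14: X=17, d=3 → birth, X_15=18
t=15: X=18, d=3 → birth, X_16=19

19


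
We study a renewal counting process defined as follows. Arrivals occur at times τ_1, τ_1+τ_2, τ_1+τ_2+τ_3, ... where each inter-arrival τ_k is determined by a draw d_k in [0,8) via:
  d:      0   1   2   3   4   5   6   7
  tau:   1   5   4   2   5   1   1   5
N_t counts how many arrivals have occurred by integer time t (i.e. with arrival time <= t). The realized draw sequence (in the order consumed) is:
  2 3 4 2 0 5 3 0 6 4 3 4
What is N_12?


draw d_1=2: τ_1=4, arrival time A_1=4
draw d_2=3: τ_2=2, arrival time A_2=6
draw d_3=4: τ_3=5, arrival time A_3=11
draw d_4=2: τ_4=4, arrival time A_4=15
draw d_5=0: τ_5=1, arrival time A_5=16
draw d_6=5: τ_6=1, arrival time A_6=17
draw d_7=3: τ_7=2, arrival time A_7=19
draw d_8=0: τ_8=1, arrival time A_8=20
draw d_9=6: τ_9=1, arrival time A_9=21
draw d_10=4: τ_10=5, arrival time A_10=26
draw d_11=3: τ_11=2, arrival time A_11=28
draw d_12=4: τ_12=5, arrival time A_12=33
N_t over t=0..12: 0:0 1:0 2:0 3:0 4:1 5:1 6:2 7:2 8:2 9:2 10:2 11:3 12:3

3


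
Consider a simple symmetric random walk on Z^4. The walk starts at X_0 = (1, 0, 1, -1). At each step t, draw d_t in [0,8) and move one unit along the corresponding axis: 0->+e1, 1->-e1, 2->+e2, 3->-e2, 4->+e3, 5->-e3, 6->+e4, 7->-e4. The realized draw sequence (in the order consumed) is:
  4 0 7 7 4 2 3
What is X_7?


(2, 0, 3, -3)

t=0: X=(1, 0, 1, -1), d=4 → +e3, X_1=(1, 0, 2, -1)
t=1: X=(1, 0, 2, -1), d=0 → +e1, X_2=(2, 0, 2, -1)
t=2: X=(2, 0, 2, -1), d=7 → -e4, X_3=(2, 0, 2, -2)
t=3: X=(2, 0, 2, -2), d=7 → -e4, X_4=(2, 0, 2, -3)
t=4: X=(2, 0, 2, -3), d=4 → +e3, X_5=(2, 0, 3, -3)
t=5: X=(2, 0, 3, -3), d=2 → +e2, X_6=(2, 1, 3, -3)
t=6: X=(2, 1, 3, -3), d=3 → -e2, X_7=(2, 0, 3, -3)


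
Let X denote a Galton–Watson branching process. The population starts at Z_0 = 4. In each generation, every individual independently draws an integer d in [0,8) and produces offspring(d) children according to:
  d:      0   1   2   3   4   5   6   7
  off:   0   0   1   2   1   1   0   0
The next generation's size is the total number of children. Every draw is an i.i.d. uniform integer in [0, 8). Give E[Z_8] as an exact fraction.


Outcome values over d=0..7: [0, 0, 1, 2, 1, 1, 0, 0]
Σy = 5, Σy² = 7, M = 8
μ = 5/8 = 5/8,  σ² = 7/8 − (5/8)² = 31/64
E[Z_0] = 4
E[Z_1] = 5/8·E[Z_0] = 5/2
E[Z_2] = 5/8·E[Z_1] = 25/16
E[Z_3] = 5/8·E[Z_2] = 125/128
E[Z_4] = 5/8·E[Z_3] = 625/1024
E[Z_5] = 5/8·E[Z_4] = 3125/8192
E[Z_6] = 5/8·E[Z_5] = 15625/65536
E[Z_7] = 5/8·E[Z_6] = 78125/524288
E[Z_8] = 5/8·E[Z_7] = 390625/4194304

390625/4194304


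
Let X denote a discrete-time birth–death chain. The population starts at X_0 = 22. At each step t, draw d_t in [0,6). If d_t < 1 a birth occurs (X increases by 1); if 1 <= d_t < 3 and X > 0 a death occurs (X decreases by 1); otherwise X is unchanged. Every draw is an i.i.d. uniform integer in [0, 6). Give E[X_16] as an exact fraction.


X can drop by at most 1 per step and X_0 = 22 > T = 16, so X_t >= 22 − t >= 6 > 0 for every t <= 16: the floor at 0 (the 'and X > 0' condition) never binds. Hence X_16 = X_0 + Σ_{t<16} Y_t with i.i.d. increments Y_t = y(d_t) ∈ {+1, −1, 0}.
Outcome values over d=0..5: [1, -1, -1, 0, 0, 0]
Σy = -1, Σy² = 3, M = 6
μ = -1/6 = -1/6,  σ² = 3/6 − (-1/6)² = 17/36
E[X_16] = 22 + 16·(-1/6) = 58/3

58/3


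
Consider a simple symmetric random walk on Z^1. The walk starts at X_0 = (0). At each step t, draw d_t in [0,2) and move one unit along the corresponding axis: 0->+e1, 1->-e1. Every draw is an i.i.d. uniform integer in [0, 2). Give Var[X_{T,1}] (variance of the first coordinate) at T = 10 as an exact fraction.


Outcome values over d=0..1: [1, -1]
Σy = 0, Σy² = 2, M = 2
μ = 0/2 = 0,  σ² = 2/2 − (0)² = 1
Independent increments: Var[X_10] = 10·σ² = 10·(1) = 10

10


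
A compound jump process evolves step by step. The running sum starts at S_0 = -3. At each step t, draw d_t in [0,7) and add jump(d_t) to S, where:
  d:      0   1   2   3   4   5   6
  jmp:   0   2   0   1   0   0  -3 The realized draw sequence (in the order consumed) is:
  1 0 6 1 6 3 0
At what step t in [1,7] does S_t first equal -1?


1

t=0: S=-3, d=1, jump=2, S_1=-1
t=1: S=-1, d=0, jump=0, S_2=-1
t=2: S=-1, d=6, jump=-3, S_3=-4
t=3: S=-4, d=1, jump=2, S_4=-2
t=4: S=-2, d=6, jump=-3, S_5=-5
t=5: S=-5, d=3, jump=1, S_6=-4
t=6: S=-4, d=0, jump=0, S_7=-4


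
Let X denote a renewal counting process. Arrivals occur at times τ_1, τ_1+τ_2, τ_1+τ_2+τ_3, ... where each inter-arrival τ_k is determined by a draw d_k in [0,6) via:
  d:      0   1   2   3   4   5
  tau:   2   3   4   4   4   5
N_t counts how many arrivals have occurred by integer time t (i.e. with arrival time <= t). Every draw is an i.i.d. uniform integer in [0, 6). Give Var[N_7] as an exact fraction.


Inter-arrival values over d=0..5: [2, 3, 4, 4, 4, 5]
Each d has probability 1/6, so the pmf of τ is: f(2) = 1/6, f(3) = 1/6, f(4) = 1/2, f(5) = 1/6
Let p_n(j) = P(N_n = j), with p_0 = [1]. Condition on τ_1: p_n(0) = P(τ > n), and for j >= 1, p_n(j) = Σ_{k<=n} f(k)·p_{n−k}(j−1)
p_1 = [1]  (j = 0)
p_2 = [5/6, 1/6]  (j = 0..1)
p_3 = [2/3, 1/3]  (j = 0..1)
p_4 = [1/6, 29/36, 1/36]  (j = 0..2)
p_5 = [0, 11/12, 1/12]  (j = 0..2)
p_6 = [0, 13/18, 59/216, 1/216]  (j = 0..3)
p_7 = [0, 1/2, 13/27, 1/54]  (j = 0..3)
E[N_7] = Σ j·p_7(j) = 41/27;  E[N_7²] = Σ j²·p_7(j) = 70/27
Var[N_7] = 70/27 − (41/27)² = 209/729

209/729


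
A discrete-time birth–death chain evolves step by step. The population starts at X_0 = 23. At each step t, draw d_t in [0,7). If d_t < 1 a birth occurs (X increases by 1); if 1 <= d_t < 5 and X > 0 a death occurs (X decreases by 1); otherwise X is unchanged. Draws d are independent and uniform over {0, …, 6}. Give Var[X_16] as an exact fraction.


416/49

X can drop by at most 1 per step and X_0 = 23 > T = 16, so X_t >= 23 − t >= 7 > 0 for every t <= 16: the floor at 0 (the 'and X > 0' condition) never binds. Hence X_16 = X_0 + Σ_{t<16} Y_t with i.i.d. increments Y_t = y(d_t) ∈ {+1, −1, 0}.
Outcome values over d=0..6: [1, -1, -1, -1, -1, 0, 0]
Σy = -3, Σy² = 5, M = 7
μ = -3/7 = -3/7,  σ² = 5/7 − (-3/7)² = 26/49
Independent increments: Var[X_16] = 16·σ² = 16·(26/49) = 416/49


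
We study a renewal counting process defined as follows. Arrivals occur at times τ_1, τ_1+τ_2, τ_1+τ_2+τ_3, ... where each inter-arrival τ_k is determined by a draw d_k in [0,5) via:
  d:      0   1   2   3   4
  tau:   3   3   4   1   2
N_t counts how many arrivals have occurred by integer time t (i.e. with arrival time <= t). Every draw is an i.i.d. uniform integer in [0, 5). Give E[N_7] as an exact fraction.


Inter-arrival values over d=0..4: [3, 3, 4, 1, 2]
Each d has probability 1/5, so the pmf of τ is: f(1) = 1/5, f(2) = 1/5, f(3) = 2/5, f(4) = 1/5
Renewal equation for m(n) = E[N_n]: condition on τ_1 = k (if k <= n, one arrival plus a fresh copy on the remaining n−k steps): m(n) = F(n) + Σ_{k<=n} f(k)·m(n−k), where F(n) = P(τ <= n) and m(0) = 0
m(1) = F(1) = 1/5
m(2) = F(2) + f(1)·m(1) = 2/5 + 1/5·1/5 = 11/25
m(3) = F(3) + f(1)·m(2) + f(2)·m(1) = 4/5 + 1/5·11/25 + 1/5·1/5 = 116/125
m(4) = F(4) + f(1)·m(3) + f(2)·m(2) + f(3)·m(1) = 1 + 1/5·116/125 + 1/5·11/25 + 2/5·1/5 = 846/625
m(5) = F(5) + f(1)·m(4) + f(2)·m(3) + f(3)·m(2) + f(4)·m(1) = 1 + 1/5·846/625 + 1/5·116/125 + 2/5·11/25 + 1/5·1/5 = 5226/3125
m(6) = F(6) + f(1)·m(5) + f(2)·m(4) + f(3)·m(3) + f(4)·m(2) = 1 + 1/5·5226/3125 + 1/5·846/625 + 2/5·116/125 + 1/5·11/25 = 32256/15625
m(7) = F(7) + f(1)·m(6) + f(2)·m(5) + f(3)·m(4) + f(4)·m(3) = 1 + 1/5·32256/15625 + 1/5·5226/3125 + 2/5·846/625 + 1/5·116/125 = 193311/78125
E[N_7] = m(7) = 193311/78125

193311/78125


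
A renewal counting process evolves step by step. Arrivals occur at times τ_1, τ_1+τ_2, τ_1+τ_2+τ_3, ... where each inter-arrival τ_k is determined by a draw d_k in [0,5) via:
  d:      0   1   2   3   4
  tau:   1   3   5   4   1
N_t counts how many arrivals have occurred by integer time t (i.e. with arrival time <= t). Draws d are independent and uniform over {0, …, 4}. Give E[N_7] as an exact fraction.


Inter-arrival values over d=0..4: [1, 3, 5, 4, 1]
Each d has probability 1/5, so the pmf of τ is: f(1) = 2/5, f(3) = 1/5, f(4) = 1/5, f(5) = 1/5
Renewal equation for m(n) = E[N_n]: condition on τ_1 = k (if k <= n, one arrival plus a fresh copy on the remaining n−k steps): m(n) = F(n) + Σ_{k<=n} f(k)·m(n−k), where F(n) = P(τ <= n) and m(0) = 0
m(1) = F(1) = 2/5
m(2) = F(2) + f(1)·m(1) = 2/5 + 2/5·2/5 = 14/25
m(3) = F(3) + f(1)·m(2) = 3/5 + 2/5·14/25 = 103/125
m(4) = F(4) + f(1)·m(3) + f(3)·m(1) = 4/5 + 2/5·103/125 + 1/5·2/5 = 756/625
m(5) = F(5) + f(1)·m(4) + f(3)·m(2) + f(4)·m(1) = 1 + 2/5·756/625 + 1/5·14/25 + 1/5·2/5 = 5237/3125
m(6) = F(6) + f(1)·m(5) + f(3)·m(3) + f(4)·m(2) + f(5)·m(1) = 1 + 2/5·5237/3125 + 1/5·103/125 + 1/5·14/25 + 1/5·2/5 = 31674/15625
m(7) = F(7) + f(1)·m(6) + f(3)·m(4) + f(4)·m(3) + f(5)·m(2) = 1 + 2/5·31674/15625 + 1/5·756/625 + 1/5·103/125 + 1/5·14/25 = 181998/78125
E[N_7] = m(7) = 181998/78125

181998/78125


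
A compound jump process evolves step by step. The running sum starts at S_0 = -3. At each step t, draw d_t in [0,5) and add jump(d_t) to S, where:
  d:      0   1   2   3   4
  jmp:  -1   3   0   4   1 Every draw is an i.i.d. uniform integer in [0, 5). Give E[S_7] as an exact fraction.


34/5

Outcome values over d=0..4: [-1, 3, 0, 4, 1]
Σy = 7, Σy² = 27, M = 5
μ = 7/5 = 7/5,  σ² = 27/5 − (7/5)² = 86/25
E[S_7] = -3 + 7·(7/5) = 34/5


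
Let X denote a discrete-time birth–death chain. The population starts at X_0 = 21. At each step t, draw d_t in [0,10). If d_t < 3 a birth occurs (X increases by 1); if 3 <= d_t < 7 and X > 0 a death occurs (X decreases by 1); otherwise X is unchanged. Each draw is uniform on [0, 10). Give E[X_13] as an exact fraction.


197/10

X can drop by at most 1 per step and X_0 = 21 > T = 13, so X_t >= 21 − t >= 8 > 0 for every t <= 13: the floor at 0 (the 'and X > 0' condition) never binds. Hence X_13 = X_0 + Σ_{t<13} Y_t with i.i.d. increments Y_t = y(d_t) ∈ {+1, −1, 0}.
Outcome values over d=0..9: [1, 1, 1, -1, -1, -1, -1, 0, 0, 0]
Σy = -1, Σy² = 7, M = 10
μ = -1/10 = -1/10,  σ² = 7/10 − (-1/10)² = 69/100
E[X_13] = 21 + 13·(-1/10) = 197/10


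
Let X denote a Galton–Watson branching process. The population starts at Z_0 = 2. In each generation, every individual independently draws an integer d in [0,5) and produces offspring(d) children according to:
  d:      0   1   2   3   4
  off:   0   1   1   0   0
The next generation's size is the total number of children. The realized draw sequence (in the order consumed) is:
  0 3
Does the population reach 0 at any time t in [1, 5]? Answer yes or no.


yes

gen 0: Z_0=2, draws=[0, 3], offspring=[0, 0], Z_1=0
gen 1: Z_1=0, draws=[], offspring=[], Z_2=0
gen 2: Z_2=0, draws=[], offspring=[], Z_3=0
gen 3: Z_3=0, draws=[], offspring=[], Z_4=0
gen 4: Z_4=0, draws=[], offspring=[], Z_5=0


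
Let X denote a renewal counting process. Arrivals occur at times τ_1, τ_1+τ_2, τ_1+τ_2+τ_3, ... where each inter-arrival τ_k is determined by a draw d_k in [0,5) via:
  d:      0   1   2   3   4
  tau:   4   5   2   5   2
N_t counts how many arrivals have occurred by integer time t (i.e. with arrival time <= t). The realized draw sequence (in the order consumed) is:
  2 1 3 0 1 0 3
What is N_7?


draw d_1=2: τ_1=2, arrival time A_1=2
draw d_2=1: τ_2=5, arrival time A_2=7
draw d_3=3: τ_3=5, arrival time A_3=12
draw d_4=0: τ_4=4, arrival time A_4=16
draw d_5=1: τ_5=5, arrival time A_5=21
draw d_6=0: τ_6=4, arrival time A_6=25
draw d_7=3: τ_7=5, arrival time A_7=30
N_t over t=0..7: 0:0 1:0 2:1 3:1 4:1 5:1 6:1 7:2

2


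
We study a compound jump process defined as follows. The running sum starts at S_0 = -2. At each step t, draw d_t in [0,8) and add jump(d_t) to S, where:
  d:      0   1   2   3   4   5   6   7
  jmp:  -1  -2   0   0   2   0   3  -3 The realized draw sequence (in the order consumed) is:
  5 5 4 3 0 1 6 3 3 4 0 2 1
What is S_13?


-1

t=0: S=-2, d=5, jump=0, S_1=-2
t=1: S=-2, d=5, jump=0, S_2=-2
t=2: S=-2, d=4, jump=2, S_3=0
t=3: S=0, d=3, jump=0, S_4=0
t=4: S=0, d=0, jump=-1, S_5=-1
t=5: S=-1, d=1, jump=-2, S_6=-3
t=6: S=-3, d=6, jump=3, S_7=0
t=7: S=0, d=3, jump=0, S_8=0
t=8: S=0, d=3, jump=0, S_9=0
t=9: S=0, d=4, jump=2, S_10=2
t=10: S=2, d=0, jump=-1, S_11=1
t=11: S=1, d=2, jump=0, S_12=1
t=12: S=1, d=1, jump=-2, S_13=-1


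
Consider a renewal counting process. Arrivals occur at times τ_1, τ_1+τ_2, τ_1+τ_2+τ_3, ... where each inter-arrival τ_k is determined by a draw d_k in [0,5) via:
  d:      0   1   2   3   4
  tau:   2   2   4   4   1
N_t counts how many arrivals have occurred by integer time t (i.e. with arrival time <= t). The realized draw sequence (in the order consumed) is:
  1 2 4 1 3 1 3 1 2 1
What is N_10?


draw d_1=1: τ_1=2, arrival time A_1=2
draw d_2=2: τ_2=4, arrival time A_2=6
draw d_3=4: τ_3=1, arrival time A_3=7
draw d_4=1: τ_4=2, arrival time A_4=9
draw d_5=3: τ_5=4, arrival time A_5=13
draw d_6=1: τ_6=2, arrival time A_6=15
draw d_7=3: τ_7=4, arrival time A_7=19
draw d_8=1: τ_8=2, arrival time A_8=21
draw d_9=2: τ_9=4, arrival time A_9=25
draw d_10=1: τ_10=2, arrival time A_10=27
N_t over t=0..10: 0:0 1:0 2:1 3:1 4:1 5:1 6:2 7:3 8:3 9:4 10:4

4


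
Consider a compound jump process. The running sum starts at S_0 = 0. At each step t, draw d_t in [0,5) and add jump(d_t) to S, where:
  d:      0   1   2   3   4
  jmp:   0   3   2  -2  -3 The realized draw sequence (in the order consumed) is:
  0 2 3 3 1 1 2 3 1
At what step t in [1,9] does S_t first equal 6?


7

t=0: S=0, d=0, jump=0, S_1=0
t=1: S=0, d=2, jump=2, S_2=2
t=2: S=2, d=3, jump=-2, S_3=0
t=3: S=0, d=3, jump=-2, S_4=-2
t=4: S=-2, d=1, jump=3, S_5=1
t=5: S=1, d=1, jump=3, S_6=4
t=6: S=4, d=2, jump=2, S_7=6
t=7: S=6, d=3, jump=-2, S_8=4
t=8: S=4, d=1, jump=3, S_9=7


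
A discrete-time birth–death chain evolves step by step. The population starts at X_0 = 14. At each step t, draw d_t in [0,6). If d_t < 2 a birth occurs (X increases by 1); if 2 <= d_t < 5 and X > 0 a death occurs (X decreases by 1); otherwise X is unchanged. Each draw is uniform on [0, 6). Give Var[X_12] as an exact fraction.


29/3

X can drop by at most 1 per step and X_0 = 14 > T = 12, so X_t >= 14 − t >= 2 > 0 for every t <= 12: the floor at 0 (the 'and X > 0' condition) never binds. Hence X_12 = X_0 + Σ_{t<12} Y_t with i.i.d. increments Y_t = y(d_t) ∈ {+1, −1, 0}.
Outcome values over d=0..5: [1, 1, -1, -1, -1, 0]
Σy = -1, Σy² = 5, M = 6
μ = -1/6 = -1/6,  σ² = 5/6 − (-1/6)² = 29/36
Independent increments: Var[X_12] = 12·σ² = 12·(29/36) = 29/3


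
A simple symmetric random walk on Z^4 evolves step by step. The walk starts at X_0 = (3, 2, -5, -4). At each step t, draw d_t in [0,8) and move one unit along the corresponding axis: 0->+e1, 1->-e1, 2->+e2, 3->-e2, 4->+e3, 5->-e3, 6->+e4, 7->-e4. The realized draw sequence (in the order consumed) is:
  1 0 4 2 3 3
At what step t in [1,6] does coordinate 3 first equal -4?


3

t=0: X=(3, 2, -5, -4), d=1 → -e1, X_1=(2, 2, -5, -4)
t=1: X=(2, 2, -5, -4), d=0 → +e1, X_2=(3, 2, -5, -4)
t=2: X=(3, 2, -5, -4), d=4 → +e3, X_3=(3, 2, -4, -4)
t=3: X=(3, 2, -4, -4), d=2 → +e2, X_4=(3, 3, -4, -4)
t=4: X=(3, 3, -4, -4), d=3 → -e2, X_5=(3, 2, -4, -4)
t=5: X=(3, 2, -4, -4), d=3 → -e2, X_6=(3, 1, -4, -4)


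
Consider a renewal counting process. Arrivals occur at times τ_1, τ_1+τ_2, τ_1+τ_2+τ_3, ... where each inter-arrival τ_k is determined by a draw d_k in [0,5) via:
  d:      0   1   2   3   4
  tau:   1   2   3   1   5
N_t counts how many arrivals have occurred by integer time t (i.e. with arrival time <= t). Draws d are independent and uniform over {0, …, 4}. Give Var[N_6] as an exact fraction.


279149824/244140625

Inter-arrival values over d=0..4: [1, 2, 3, 1, 5]
Each d has probability 1/5, so the pmf of τ is: f(1) = 2/5, f(2) = 1/5, f(3) = 1/5, f(5) = 1/5
Let p_n(j) = P(N_n = j), with p_0 = [1]. Condition on τ_1: p_n(0) = P(τ > n), and for j >= 1, p_n(j) = Σ_{k<=n} f(k)·p_{n−k}(j−1)
p_1 = [3/5, 2/5]  (j = 0..1)
p_2 = [2/5, 11/25, 4/25]  (j = 0..2)
p_3 = [1/5, 12/25, 32/125, 8/125]  (j = 0..3)
p_4 = [1/5, 7/25, 9/25, 84/625, 16/625]  (j = 0..4)
p_5 = [0, 2/5, 37/125, 142/625, 208/3125, 32/3125]  (j = 0..5)
p_6 = [0, 1/5, 49/125, 151/625, 408/3125, 496/15625, 64/15625]  (j = 0..6)
E[N_6] = Σ j·p_6(j) = 37724/15625;  E[N_6²] = Σ j²·p_6(j) = 108944/15625
Var[N_6] = 108944/15625 − (37724/15625)² = 279149824/244140625


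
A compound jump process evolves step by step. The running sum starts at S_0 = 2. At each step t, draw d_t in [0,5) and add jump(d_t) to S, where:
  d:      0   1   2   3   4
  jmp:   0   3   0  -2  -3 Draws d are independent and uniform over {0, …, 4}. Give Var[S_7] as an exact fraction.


742/25

Outcome values over d=0..4: [0, 3, 0, -2, -3]
Σy = -2, Σy² = 22, M = 5
μ = -2/5 = -2/5,  σ² = 22/5 − (-2/5)² = 106/25
Independent increments: Var[S_7] = 7·σ² = 7·(106/25) = 742/25


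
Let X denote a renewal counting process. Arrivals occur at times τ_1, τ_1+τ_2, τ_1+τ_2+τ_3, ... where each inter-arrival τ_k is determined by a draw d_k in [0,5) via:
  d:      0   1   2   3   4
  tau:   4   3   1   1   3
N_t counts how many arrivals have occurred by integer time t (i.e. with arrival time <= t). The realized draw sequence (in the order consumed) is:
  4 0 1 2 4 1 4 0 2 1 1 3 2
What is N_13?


draw d_1=4: τ_1=3, arrival time A_1=3
draw d_2=0: τ_2=4, arrival time A_2=7
draw d_3=1: τ_3=3, arrival time A_3=10
draw d_4=2: τ_4=1, arrival time A_4=11
draw d_5=4: τ_5=3, arrival time A_5=14
draw d_6=1: τ_6=3, arrival time A_6=17
draw d_7=4: τ_7=3, arrival time A_7=20
draw d_8=0: τ_8=4, arrival time A_8=24
draw d_9=2: τ_9=1, arrival time A_9=25
draw d_10=1: τ_10=3, arrival time A_10=28
draw d_11=1: τ_11=3, arrival time A_11=31
draw d_12=3: τ_12=1, arrival time A_12=32
draw d_13=2: τ_13=1, arrival time A_13=33
N_t over t=0..13: 0:0 1:0 2:0 3:1 4:1 5:1 6:1 7:2 8:2 9:2 10:3 11:4 12:4 13:4

4


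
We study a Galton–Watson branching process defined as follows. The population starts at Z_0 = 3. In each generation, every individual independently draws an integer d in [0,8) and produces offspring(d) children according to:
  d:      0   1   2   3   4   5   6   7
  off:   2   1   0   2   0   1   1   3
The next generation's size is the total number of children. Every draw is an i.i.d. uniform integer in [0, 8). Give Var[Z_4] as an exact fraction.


2075625/65536

Outcome values over d=0..7: [2, 1, 0, 2, 0, 1, 1, 3]
Σy = 10, Σy² = 20, M = 8
μ = 10/8 = 5/4,  σ² = 20/8 − (5/4)² = 15/16
V_0 = 0, E_0 = 3
V_1 = 15/16·E_0 + (5/4)²·V_0 = 45/16;  E_1 = 15/4
V_2 = 15/16·E_1 + (5/4)²·V_1 = 2025/256;  E_2 = 75/16
V_3 = 15/16·E_2 + (5/4)²·V_2 = 68625/4096;  E_3 = 375/64
V_4 = 15/16·E_3 + (5/4)²·V_3 = 2075625/65536;  E_4 = 1875/256


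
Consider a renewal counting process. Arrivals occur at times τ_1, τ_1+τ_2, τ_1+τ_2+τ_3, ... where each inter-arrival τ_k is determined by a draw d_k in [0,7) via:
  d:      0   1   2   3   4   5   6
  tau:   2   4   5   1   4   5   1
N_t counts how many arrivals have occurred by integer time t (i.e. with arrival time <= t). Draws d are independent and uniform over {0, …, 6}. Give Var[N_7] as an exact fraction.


Inter-arrival values over d=0..6: [2, 4, 5, 1, 4, 5, 1]
Each d has probability 1/7, so the pmf of τ is: f(1) = 2/7, f(2) = 1/7, f(4) = 2/7, f(5) = 2/7
Let p_n(j) = P(N_n = j), with p_0 = [1]. Condition on τ_1: p_n(0) = P(τ > n), and for j >= 1, p_n(j) = Σ_{k<=n} f(k)·p_{n−k}(j−1)
p_1 = [5/7, 2/7]  (j = 0..1)
p_2 = [4/7, 17/49, 4/49]  (j = 0..2)
p_3 = [4/7, 13/49, 48/343, 8/343]  (j = 0..3)
p_4 = [2/7, 26/49, 43/343, 124/2401, 16/2401]  (j = 0..4)
p_5 = [0, 32/49, 93/343, 134/2401, 304/16807, 32/16807]  (j = 0..5)
p_6 = [0, 20/49, 152/343, 285/2401, 8/343, 720/117649, 64/117649]  (j = 0..6)
p_7 = [0, 16/49, 132/343, 549/2401, 816/16807, 1088/117649, 1664/823543, 128/823543]  (j = 0..7)
E[N_7] = Σ j·p_7(j) = 1676593/823543;  E[N_7²] = Σ j²·p_7(j) = 4127723/823543
Var[N_7] = 4127723/823543 − (1676593/823543)² = 588393294940/678223072849

588393294940/678223072849


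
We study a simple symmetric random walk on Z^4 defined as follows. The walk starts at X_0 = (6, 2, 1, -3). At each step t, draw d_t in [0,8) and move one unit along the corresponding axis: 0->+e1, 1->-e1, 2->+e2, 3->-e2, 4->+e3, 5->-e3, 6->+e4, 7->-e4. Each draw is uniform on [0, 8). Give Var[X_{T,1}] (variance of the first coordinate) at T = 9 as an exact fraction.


Outcome values over d=0..7: [1, -1, 0, 0, 0, 0, 0, 0]
Σy = 0, Σy² = 2, M = 8
μ = 0/8 = 0,  σ² = 2/8 − (0)² = 1/4
Independent increments: Var[X_9] = 9·σ² = 9·(1/4) = 9/4

9/4


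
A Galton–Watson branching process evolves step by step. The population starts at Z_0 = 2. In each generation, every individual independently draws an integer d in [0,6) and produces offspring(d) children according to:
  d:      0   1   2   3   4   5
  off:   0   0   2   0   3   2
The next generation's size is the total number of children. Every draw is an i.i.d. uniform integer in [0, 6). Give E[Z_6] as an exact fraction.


117649/23328

Outcome values over d=0..5: [0, 0, 2, 0, 3, 2]
Σy = 7, Σy² = 17, M = 6
μ = 7/6 = 7/6,  σ² = 17/6 − (7/6)² = 53/36
E[Z_0] = 2
E[Z_1] = 7/6·E[Z_0] = 7/3
E[Z_2] = 7/6·E[Z_1] = 49/18
E[Z_3] = 7/6·E[Z_2] = 343/108
E[Z_4] = 7/6·E[Z_3] = 2401/648
E[Z_5] = 7/6·E[Z_4] = 16807/3888
E[Z_6] = 7/6·E[Z_5] = 117649/23328


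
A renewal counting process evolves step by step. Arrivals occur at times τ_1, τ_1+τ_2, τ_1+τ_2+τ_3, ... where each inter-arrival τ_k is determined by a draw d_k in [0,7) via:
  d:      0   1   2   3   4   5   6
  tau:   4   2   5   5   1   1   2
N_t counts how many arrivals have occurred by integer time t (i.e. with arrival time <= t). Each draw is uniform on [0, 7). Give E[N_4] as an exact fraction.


Inter-arrival values over d=0..6: [4, 2, 5, 5, 1, 1, 2]
Each d has probability 1/7, so the pmf of τ is: f(1) = 2/7, f(2) = 2/7, f(4) = 1/7, f(5) = 2/7
Renewal equation for m(n) = E[N_n]: condition on τ_1 = k (if k <= n, one arrival plus a fresh copy on the remaining n−k steps): m(n) = F(n) + Σ_{k<=n} f(k)·m(n−k), where F(n) = P(τ <= n) and m(0) = 0
m(1) = F(1) = 2/7
m(2) = F(2) + f(1)·m(1) = 4/7 + 2/7·2/7 = 32/49
m(3) = F(3) + f(1)·m(2) + f(2)·m(1) = 4/7 + 2/7·32/49 + 2/7·2/7 = 288/343
m(4) = F(4) + f(1)·m(3) + f(2)·m(2) = 5/7 + 2/7·288/343 + 2/7·32/49 = 2739/2401
E[N_4] = m(4) = 2739/2401

2739/2401


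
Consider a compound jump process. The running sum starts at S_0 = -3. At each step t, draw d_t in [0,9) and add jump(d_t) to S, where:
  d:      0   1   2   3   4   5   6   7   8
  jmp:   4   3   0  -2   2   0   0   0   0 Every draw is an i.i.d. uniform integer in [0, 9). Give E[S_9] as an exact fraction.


4

Outcome values over d=0..8: [4, 3, 0, -2, 2, 0, 0, 0, 0]
Σy = 7, Σy² = 33, M = 9
μ = 7/9 = 7/9,  σ² = 33/9 − (7/9)² = 248/81
E[S_9] = -3 + 9·(7/9) = 4


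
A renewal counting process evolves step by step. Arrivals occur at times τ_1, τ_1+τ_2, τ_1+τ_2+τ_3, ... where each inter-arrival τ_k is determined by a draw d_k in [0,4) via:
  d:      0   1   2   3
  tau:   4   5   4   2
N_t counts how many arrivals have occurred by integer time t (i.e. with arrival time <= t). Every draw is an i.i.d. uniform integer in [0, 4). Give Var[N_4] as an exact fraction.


Inter-arrival values over d=0..3: [4, 5, 4, 2]
Each d has probability 1/4, so the pmf of τ is: f(2) = 1/4, f(4) = 1/2, f(5) = 1/4
Let p_n(j) = P(N_n = j), with p_0 = [1]. Condition on τ_1: p_n(0) = P(τ > n), and for j >= 1, p_n(j) = Σ_{k<=n} f(k)·p_{n−k}(j−1)
p_1 = [1]  (j = 0)
p_2 = [3/4, 1/4]  (j = 0..1)
p_3 = [3/4, 1/4]  (j = 0..1)
p_4 = [1/4, 11/16, 1/16]  (j = 0..2)
E[N_4] = Σ j·p_4(j) = 13/16;  E[N_4²] = Σ j²·p_4(j) = 15/16
Var[N_4] = 15/16 − (13/16)² = 71/256

71/256


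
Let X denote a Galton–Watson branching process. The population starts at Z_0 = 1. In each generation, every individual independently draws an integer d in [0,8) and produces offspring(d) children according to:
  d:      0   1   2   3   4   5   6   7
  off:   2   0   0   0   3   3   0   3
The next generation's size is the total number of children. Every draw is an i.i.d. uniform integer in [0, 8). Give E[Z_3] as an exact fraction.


1331/512

Outcome values over d=0..7: [2, 0, 0, 0, 3, 3, 0, 3]
Σy = 11, Σy² = 31, M = 8
μ = 11/8 = 11/8,  σ² = 31/8 − (11/8)² = 127/64
E[Z_0] = 1
E[Z_1] = 11/8·E[Z_0] = 11/8
E[Z_2] = 11/8·E[Z_1] = 121/64
E[Z_3] = 11/8·E[Z_2] = 1331/512


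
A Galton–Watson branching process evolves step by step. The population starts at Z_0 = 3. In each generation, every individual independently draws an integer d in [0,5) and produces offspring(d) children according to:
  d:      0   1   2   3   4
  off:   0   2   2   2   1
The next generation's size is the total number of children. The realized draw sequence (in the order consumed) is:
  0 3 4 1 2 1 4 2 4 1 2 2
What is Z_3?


gen 0: Z_0=3, draws=[0, 3, 4], offspring=[0, 2, 1], Z_1=3
gen 1: Z_1=3, draws=[1, 2, 1], offspring=[2, 2, 2], Z_2=6
gen 2: Z_2=6, draws=[4, 2, 4, 1, 2, 2], offspring=[1, 2, 1, 2, 2, 2], Z_3=10

10


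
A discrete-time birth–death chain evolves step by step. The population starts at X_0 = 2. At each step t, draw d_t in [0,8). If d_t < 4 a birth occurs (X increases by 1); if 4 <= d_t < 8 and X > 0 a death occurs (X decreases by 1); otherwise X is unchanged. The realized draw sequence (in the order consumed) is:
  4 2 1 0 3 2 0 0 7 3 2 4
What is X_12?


t=0: X=2, d=4 → death, X_1=1
t=1: X=1, d=2 → birth, X_2=2
t=2: X=2, d=1 → birth, X_3=3
t=3: X=3, d=0 → birth, X_4=4
t=4: X=4, d=3 → birth, X_5=5
t=5: X=5, d=2 → birth, X_6=6
t=6: X=6, d=0 → birth, X_7=7
t=7: X=7, d=0 → birth, X_8=8
t=8: X=8, d=7 → death, X_9=7
t=9: X=7, d=3 → birth, X_10=8
t=10: X=8, d=2 → birth, X_11=9
t=11: X=9, d=4 → death, X_12=8

8
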